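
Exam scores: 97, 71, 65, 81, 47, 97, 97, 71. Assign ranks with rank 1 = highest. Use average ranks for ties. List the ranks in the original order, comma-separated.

2, 5.5, 7, 4, 8, 2, 2, 5.5

Sorted (descending): 97, 97, 97, 81, 71, 71, 65, 47
The 3 values of 97 occupy positions 1–3 → average rank 2.
The 2 values of 71 occupy positions 5–6 → average rank (5+6)/2 = 5.5.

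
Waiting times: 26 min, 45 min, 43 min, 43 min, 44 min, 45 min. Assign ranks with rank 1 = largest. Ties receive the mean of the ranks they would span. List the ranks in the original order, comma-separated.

Sorted (descending): 45, 45, 44, 43, 43, 26
The 2 values of 45 occupy positions 1–2 → average rank (1+2)/2 = 1.5.
The 2 values of 43 occupy positions 4–5 → average rank (4+5)/2 = 4.5.

6, 1.5, 4.5, 4.5, 3, 1.5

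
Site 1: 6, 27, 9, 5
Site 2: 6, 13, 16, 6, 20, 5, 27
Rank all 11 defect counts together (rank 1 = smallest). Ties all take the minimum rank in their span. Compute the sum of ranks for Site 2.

41

Sorted (ascending): 5, 5, 6, 6, 6, 9, 13, 16, 20, 27, 27
The 2 values of 5 occupy positions 1–2 → each gets rank 1.
The 3 values of 6 occupy positions 3–5 → each gets rank 3.
The 2 values of 27 occupy positions 10–11 → each gets rank 10.
Site 2 values → pooled ranks: 6→3, 13→7, 16→8, 6→3, 20→9, 5→1, 27→10
Rank sum = 3 + 7 + 8 + 3 + 9 + 1 + 10 = 41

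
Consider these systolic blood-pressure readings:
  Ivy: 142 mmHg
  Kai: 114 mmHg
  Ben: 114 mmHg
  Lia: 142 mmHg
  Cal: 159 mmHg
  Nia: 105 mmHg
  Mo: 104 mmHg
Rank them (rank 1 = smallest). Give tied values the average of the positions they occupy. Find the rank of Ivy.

Sorted (ascending): 104, 105, 114, 114, 142, 142, 159
The 2 values of 114 occupy positions 3–4 → average rank (3+4)/2 = 3.5.
The 2 values of 142 occupy positions 5–6 → average rank (5+6)/2 = 5.5.
Ivy has value 142 mmHg → rank 5.5.

5.5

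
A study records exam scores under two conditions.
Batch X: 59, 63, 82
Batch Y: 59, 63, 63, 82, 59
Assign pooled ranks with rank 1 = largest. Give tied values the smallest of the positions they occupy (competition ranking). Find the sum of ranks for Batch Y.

19

Sorted (descending): 82, 82, 63, 63, 63, 59, 59, 59
The 2 values of 82 occupy positions 1–2 → each gets rank 1.
The 3 values of 63 occupy positions 3–5 → each gets rank 3.
The 3 values of 59 occupy positions 6–8 → each gets rank 6.
Batch Y values → pooled ranks: 59→6, 63→3, 63→3, 82→1, 59→6
Rank sum = 6 + 3 + 3 + 1 + 6 = 19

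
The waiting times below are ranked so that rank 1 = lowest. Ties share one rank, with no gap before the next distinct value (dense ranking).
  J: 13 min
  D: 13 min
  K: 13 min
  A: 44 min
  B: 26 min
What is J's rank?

1

Sorted (ascending): 13, 13, 13, 26, 44
The 3 values of 13 share dense rank 1.
Remaining distinct values take the next consecutive integers.
J has value 13 min → rank 1.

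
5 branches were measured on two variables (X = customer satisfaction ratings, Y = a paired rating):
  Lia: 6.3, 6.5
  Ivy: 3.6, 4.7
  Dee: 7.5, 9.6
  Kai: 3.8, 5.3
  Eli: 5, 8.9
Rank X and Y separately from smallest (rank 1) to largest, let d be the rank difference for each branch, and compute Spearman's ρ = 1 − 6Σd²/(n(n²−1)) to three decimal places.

Ranks of variable 1: 4, 1, 5, 2, 3
Ranks of variable 2: 3, 1, 5, 2, 4
d = r₁ − r₂: 1, 0, 0, 0, -1
d²: 1, 0, 0, 0, 1; Σd² = 2
ρ = 1 − 6·2/(5·24) = 1 − 12/120 = 0.900

0.900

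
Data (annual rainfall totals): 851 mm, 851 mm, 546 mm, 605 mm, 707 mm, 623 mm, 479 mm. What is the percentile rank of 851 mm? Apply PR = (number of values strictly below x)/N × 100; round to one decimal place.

N = 7.
Strictly below 851: 5. Equal to 851: 2.
PR = 5/7 × 100 = 71.4

71.4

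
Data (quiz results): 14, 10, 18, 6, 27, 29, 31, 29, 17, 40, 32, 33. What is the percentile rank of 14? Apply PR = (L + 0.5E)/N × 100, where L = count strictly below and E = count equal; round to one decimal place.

N = 12.
Strictly below 14: 2. Equal to 14: 1.
PR = (2 + 0.5·1)/12 × 100 = 20.8

20.8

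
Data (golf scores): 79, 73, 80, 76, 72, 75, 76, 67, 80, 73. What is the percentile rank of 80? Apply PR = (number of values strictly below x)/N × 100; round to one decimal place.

N = 10.
Strictly below 80: 8. Equal to 80: 2.
PR = 8/10 × 100 = 80.0

80.0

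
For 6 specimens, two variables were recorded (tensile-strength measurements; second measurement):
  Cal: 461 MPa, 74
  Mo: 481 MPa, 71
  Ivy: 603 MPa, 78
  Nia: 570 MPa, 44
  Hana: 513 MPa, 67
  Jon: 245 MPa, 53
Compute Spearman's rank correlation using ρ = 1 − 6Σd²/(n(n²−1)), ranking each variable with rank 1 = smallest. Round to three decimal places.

Ranks of variable 1: 2, 3, 6, 5, 4, 1
Ranks of variable 2: 5, 4, 6, 1, 3, 2
d = r₁ − r₂: -3, -1, 0, 4, 1, -1
d²: 9, 1, 0, 16, 1, 1; Σd² = 28
ρ = 1 − 6·28/(6·35) = 1 − 168/210 = 0.200

0.200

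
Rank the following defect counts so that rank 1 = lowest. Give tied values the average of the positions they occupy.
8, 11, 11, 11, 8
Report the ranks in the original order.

1.5, 4, 4, 4, 1.5

Sorted (ascending): 8, 8, 11, 11, 11
The 2 values of 8 occupy positions 1–2 → average rank (1+2)/2 = 1.5.
The 3 values of 11 occupy positions 3–5 → average rank 4.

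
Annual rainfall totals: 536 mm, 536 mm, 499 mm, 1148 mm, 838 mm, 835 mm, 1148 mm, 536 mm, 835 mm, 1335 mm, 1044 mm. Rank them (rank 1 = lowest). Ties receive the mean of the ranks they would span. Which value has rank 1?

499

Sorted (ascending): 499, 536, 536, 536, 835, 835, 838, 1044, 1148, 1148, 1335
The 3 values of 536 occupy positions 2–4 → average rank 3.
The 2 values of 835 occupy positions 5–6 → average rank (5+6)/2 = 5.5.
The 2 values of 1148 occupy positions 9–10 → average rank (9+10)/2 = 9.5.
Rank 1 → value 499.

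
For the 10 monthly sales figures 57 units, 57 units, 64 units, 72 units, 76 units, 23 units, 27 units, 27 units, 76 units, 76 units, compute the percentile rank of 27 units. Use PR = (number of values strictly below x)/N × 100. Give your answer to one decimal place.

10.0

N = 10.
Strictly below 27: 1. Equal to 27: 2.
PR = 1/10 × 100 = 10.0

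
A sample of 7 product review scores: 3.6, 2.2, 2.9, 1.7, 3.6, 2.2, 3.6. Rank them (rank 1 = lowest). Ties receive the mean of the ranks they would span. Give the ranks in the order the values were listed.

6, 2.5, 4, 1, 6, 2.5, 6

Sorted (ascending): 1.7, 2.2, 2.2, 2.9, 3.6, 3.6, 3.6
The 2 values of 2.2 occupy positions 2–3 → average rank (2+3)/2 = 2.5.
The 3 values of 3.6 occupy positions 5–7 → average rank 6.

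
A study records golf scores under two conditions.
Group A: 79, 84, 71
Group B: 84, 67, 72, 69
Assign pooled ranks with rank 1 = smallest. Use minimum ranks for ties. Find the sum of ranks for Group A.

14

Sorted (ascending): 67, 69, 71, 72, 79, 84, 84
The 2 values of 84 occupy positions 6–7 → each gets rank 6.
Group A values → pooled ranks: 79→5, 84→6, 71→3
Rank sum = 5 + 6 + 3 = 14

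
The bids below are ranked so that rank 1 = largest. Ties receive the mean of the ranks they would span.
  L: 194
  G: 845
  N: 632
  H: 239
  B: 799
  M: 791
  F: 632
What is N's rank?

4.5

Sorted (descending): 845, 799, 791, 632, 632, 239, 194
The 2 values of 632 occupy positions 4–5 → average rank (4+5)/2 = 4.5.
N has value 632 → rank 4.5.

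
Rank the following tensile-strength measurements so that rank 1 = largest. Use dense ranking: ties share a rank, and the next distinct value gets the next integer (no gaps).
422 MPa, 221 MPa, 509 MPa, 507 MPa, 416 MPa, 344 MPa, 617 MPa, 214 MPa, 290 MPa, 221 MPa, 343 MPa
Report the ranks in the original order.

Sorted (descending): 617, 509, 507, 422, 416, 344, 343, 290, 221, 221, 214
The 2 values of 221 share dense rank 9.
Remaining distinct values take the next consecutive integers.

4, 9, 2, 3, 5, 6, 1, 10, 8, 9, 7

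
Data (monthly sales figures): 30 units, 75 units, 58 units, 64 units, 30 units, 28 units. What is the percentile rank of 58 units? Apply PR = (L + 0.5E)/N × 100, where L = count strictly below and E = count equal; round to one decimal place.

N = 6.
Strictly below 58: 3. Equal to 58: 1.
PR = (3 + 0.5·1)/6 × 100 = 58.3

58.3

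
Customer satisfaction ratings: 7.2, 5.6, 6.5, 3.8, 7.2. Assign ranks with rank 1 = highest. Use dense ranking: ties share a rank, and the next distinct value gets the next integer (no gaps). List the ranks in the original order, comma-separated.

Sorted (descending): 7.2, 7.2, 6.5, 5.6, 3.8
The 2 values of 7.2 share dense rank 1.
Remaining distinct values take the next consecutive integers.

1, 3, 2, 4, 1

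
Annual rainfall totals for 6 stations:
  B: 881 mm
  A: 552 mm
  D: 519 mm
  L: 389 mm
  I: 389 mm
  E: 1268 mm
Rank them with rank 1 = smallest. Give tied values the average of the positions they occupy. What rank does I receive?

Sorted (ascending): 389, 389, 519, 552, 881, 1268
The 2 values of 389 occupy positions 1–2 → average rank (1+2)/2 = 1.5.
I has value 389 mm → rank 1.5.

1.5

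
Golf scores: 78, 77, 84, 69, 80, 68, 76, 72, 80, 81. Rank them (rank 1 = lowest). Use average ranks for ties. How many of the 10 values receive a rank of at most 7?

Sorted (ascending): 68, 69, 72, 76, 77, 78, 80, 80, 81, 84
The 2 values of 80 occupy positions 7–8 → average rank (7+8)/2 = 7.5.
Ranks ≤ 7: {1, 2, 3, 4, 5, 6} → 6 values.

6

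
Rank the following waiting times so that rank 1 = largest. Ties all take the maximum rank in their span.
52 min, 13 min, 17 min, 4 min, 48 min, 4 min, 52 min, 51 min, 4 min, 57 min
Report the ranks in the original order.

3, 7, 6, 10, 5, 10, 3, 4, 10, 1

Sorted (descending): 57, 52, 52, 51, 48, 17, 13, 4, 4, 4
The 2 values of 52 occupy positions 2–3 → each gets rank 3.
The 3 values of 4 occupy positions 8–10 → each gets rank 10.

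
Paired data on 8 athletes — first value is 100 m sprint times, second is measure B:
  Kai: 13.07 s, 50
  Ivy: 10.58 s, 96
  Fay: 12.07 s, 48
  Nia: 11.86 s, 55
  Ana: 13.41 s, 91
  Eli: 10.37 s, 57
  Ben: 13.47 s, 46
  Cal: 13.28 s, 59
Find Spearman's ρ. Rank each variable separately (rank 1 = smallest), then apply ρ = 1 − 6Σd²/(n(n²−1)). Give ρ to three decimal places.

Ranks of variable 1: 5, 2, 4, 3, 7, 1, 8, 6
Ranks of variable 2: 3, 8, 2, 4, 7, 5, 1, 6
d = r₁ − r₂: 2, -6, 2, -1, 0, -4, 7, 0
d²: 4, 36, 4, 1, 0, 16, 49, 0; Σd² = 110
ρ = 1 − 6·110/(8·63) = 1 − 660/504 = -0.310

-0.310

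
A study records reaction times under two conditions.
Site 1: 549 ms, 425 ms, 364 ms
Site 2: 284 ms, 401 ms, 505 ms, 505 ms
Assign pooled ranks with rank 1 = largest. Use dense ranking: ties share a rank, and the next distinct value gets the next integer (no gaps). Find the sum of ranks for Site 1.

Sorted (descending): 549, 505, 505, 425, 401, 364, 284
The 2 values of 505 share dense rank 2.
Remaining distinct values take the next consecutive integers.
Site 1 values → pooled ranks: 549→1, 425→3, 364→5
Rank sum = 1 + 3 + 5 = 9

9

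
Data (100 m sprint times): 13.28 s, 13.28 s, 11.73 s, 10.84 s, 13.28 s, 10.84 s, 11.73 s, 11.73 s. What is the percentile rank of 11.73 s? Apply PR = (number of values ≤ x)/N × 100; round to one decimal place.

N = 8.
Strictly below 11.73: 2. Equal to 11.73: 3.
PR = 5/8 × 100 = 62.5

62.5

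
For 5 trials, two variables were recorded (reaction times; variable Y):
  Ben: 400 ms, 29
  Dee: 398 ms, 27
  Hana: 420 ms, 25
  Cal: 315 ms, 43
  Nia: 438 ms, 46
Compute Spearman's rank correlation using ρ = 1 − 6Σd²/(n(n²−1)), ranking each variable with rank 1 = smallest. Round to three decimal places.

Ranks of variable 1: 3, 2, 4, 1, 5
Ranks of variable 2: 3, 2, 1, 4, 5
d = r₁ − r₂: 0, 0, 3, -3, 0
d²: 0, 0, 9, 9, 0; Σd² = 18
ρ = 1 − 6·18/(5·24) = 1 − 108/120 = 0.100

0.100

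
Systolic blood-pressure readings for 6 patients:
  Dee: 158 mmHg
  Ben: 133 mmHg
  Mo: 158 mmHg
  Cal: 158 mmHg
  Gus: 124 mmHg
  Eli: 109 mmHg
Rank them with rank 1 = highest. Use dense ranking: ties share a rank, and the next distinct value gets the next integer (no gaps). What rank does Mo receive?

Sorted (descending): 158, 158, 158, 133, 124, 109
The 3 values of 158 share dense rank 1.
Remaining distinct values take the next consecutive integers.
Mo has value 158 mmHg → rank 1.

1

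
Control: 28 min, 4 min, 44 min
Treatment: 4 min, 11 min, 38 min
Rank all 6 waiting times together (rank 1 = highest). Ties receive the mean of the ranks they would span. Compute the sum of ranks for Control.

Sorted (descending): 44, 38, 28, 11, 4, 4
The 2 values of 4 occupy positions 5–6 → average rank (5+6)/2 = 5.5.
Control values → pooled ranks: 28→3, 4→5.5, 44→1
Rank sum = 3 + 5.5 + 1 = 9.5

9.5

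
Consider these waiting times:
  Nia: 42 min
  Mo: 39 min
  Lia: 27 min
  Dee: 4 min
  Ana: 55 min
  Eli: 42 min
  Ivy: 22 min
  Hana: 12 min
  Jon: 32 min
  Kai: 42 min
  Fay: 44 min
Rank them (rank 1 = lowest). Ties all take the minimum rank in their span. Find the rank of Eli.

Sorted (ascending): 4, 12, 22, 27, 32, 39, 42, 42, 42, 44, 55
The 3 values of 42 occupy positions 7–9 → each gets rank 7.
Eli has value 42 min → rank 7.

7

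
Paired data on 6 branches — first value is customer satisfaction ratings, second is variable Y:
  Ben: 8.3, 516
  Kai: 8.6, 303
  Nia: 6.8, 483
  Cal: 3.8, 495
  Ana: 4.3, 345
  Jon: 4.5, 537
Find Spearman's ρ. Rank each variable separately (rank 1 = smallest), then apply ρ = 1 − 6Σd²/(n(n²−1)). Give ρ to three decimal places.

Ranks of variable 1: 5, 6, 4, 1, 2, 3
Ranks of variable 2: 5, 1, 3, 4, 2, 6
d = r₁ − r₂: 0, 5, 1, -3, 0, -3
d²: 0, 25, 1, 9, 0, 9; Σd² = 44
ρ = 1 − 6·44/(6·35) = 1 − 264/210 = -0.257

-0.257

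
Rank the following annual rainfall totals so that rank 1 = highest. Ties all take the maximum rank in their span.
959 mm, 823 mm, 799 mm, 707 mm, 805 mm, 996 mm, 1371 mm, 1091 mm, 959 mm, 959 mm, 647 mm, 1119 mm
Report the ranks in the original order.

7, 8, 10, 11, 9, 4, 1, 3, 7, 7, 12, 2

Sorted (descending): 1371, 1119, 1091, 996, 959, 959, 959, 823, 805, 799, 707, 647
The 3 values of 959 occupy positions 5–7 → each gets rank 7.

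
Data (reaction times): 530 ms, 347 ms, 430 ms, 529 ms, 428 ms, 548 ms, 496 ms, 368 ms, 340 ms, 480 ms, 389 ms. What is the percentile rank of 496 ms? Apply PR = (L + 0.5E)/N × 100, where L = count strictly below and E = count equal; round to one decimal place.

N = 11.
Strictly below 496: 7. Equal to 496: 1.
PR = (7 + 0.5·1)/11 × 100 = 68.2

68.2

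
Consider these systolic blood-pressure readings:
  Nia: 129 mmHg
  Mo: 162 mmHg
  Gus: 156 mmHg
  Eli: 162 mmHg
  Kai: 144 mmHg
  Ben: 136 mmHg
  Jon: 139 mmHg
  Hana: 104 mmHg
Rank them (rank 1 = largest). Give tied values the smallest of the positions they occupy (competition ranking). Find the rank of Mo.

1

Sorted (descending): 162, 162, 156, 144, 139, 136, 129, 104
The 2 values of 162 occupy positions 1–2 → each gets rank 1.
Mo has value 162 mmHg → rank 1.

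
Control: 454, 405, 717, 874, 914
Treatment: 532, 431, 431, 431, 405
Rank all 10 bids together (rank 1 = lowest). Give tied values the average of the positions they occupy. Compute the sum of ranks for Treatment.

Sorted (ascending): 405, 405, 431, 431, 431, 454, 532, 717, 874, 914
The 2 values of 405 occupy positions 1–2 → average rank (1+2)/2 = 1.5.
The 3 values of 431 occupy positions 3–5 → average rank 4.
Treatment values → pooled ranks: 532→7, 431→4, 431→4, 431→4, 405→1.5
Rank sum = 7 + 4 + 4 + 4 + 1.5 = 20.5

20.5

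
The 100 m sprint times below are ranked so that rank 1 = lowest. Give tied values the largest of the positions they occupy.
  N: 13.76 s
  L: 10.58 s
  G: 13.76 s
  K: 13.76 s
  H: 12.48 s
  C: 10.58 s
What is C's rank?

Sorted (ascending): 10.58, 10.58, 12.48, 13.76, 13.76, 13.76
The 2 values of 10.58 occupy positions 1–2 → each gets rank 2.
The 3 values of 13.76 occupy positions 4–6 → each gets rank 6.
C has value 10.58 s → rank 2.

2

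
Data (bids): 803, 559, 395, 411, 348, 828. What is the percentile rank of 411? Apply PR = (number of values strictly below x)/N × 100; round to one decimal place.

33.3

N = 6.
Strictly below 411: 2. Equal to 411: 1.
PR = 2/6 × 100 = 33.3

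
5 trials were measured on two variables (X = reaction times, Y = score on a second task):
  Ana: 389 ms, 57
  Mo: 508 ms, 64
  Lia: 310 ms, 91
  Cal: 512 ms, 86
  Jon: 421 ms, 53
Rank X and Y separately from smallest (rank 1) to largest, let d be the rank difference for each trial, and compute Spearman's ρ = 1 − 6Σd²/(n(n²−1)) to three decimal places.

-0.100

Ranks of variable 1: 2, 4, 1, 5, 3
Ranks of variable 2: 2, 3, 5, 4, 1
d = r₁ − r₂: 0, 1, -4, 1, 2
d²: 0, 1, 16, 1, 4; Σd² = 22
ρ = 1 − 6·22/(5·24) = 1 − 132/120 = -0.100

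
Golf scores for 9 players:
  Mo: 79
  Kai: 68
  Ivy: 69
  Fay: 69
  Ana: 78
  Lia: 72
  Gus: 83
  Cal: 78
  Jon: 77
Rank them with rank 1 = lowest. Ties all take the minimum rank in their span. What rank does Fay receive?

2

Sorted (ascending): 68, 69, 69, 72, 77, 78, 78, 79, 83
The 2 values of 69 occupy positions 2–3 → each gets rank 2.
The 2 values of 78 occupy positions 6–7 → each gets rank 6.
Fay has value 69 → rank 2.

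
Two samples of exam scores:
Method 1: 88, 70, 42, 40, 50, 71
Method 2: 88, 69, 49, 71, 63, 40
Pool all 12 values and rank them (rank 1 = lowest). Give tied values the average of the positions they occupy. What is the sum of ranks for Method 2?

39.5

Sorted (ascending): 40, 40, 42, 49, 50, 63, 69, 70, 71, 71, 88, 88
The 2 values of 40 occupy positions 1–2 → average rank (1+2)/2 = 1.5.
The 2 values of 71 occupy positions 9–10 → average rank (9+10)/2 = 9.5.
The 2 values of 88 occupy positions 11–12 → average rank (11+12)/2 = 11.5.
Method 2 values → pooled ranks: 88→11.5, 69→7, 49→4, 71→9.5, 63→6, 40→1.5
Rank sum = 11.5 + 7 + 4 + 9.5 + 6 + 1.5 = 39.5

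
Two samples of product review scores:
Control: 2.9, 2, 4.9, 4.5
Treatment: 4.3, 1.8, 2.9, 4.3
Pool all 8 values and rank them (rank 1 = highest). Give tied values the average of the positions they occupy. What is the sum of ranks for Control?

Sorted (descending): 4.9, 4.5, 4.3, 4.3, 2.9, 2.9, 2, 1.8
The 2 values of 4.3 occupy positions 3–4 → average rank (3+4)/2 = 3.5.
The 2 values of 2.9 occupy positions 5–6 → average rank (5+6)/2 = 5.5.
Control values → pooled ranks: 2.9→5.5, 2→7, 4.9→1, 4.5→2
Rank sum = 5.5 + 7 + 1 + 2 = 15.5

15.5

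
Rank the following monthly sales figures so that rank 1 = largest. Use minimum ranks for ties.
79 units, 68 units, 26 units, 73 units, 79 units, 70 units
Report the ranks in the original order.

1, 5, 6, 3, 1, 4

Sorted (descending): 79, 79, 73, 70, 68, 26
The 2 values of 79 occupy positions 1–2 → each gets rank 1.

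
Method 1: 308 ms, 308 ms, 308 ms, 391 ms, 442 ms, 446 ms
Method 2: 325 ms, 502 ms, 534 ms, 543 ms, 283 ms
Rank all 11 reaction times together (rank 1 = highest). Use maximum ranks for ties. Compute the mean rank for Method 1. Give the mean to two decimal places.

7.50

Sorted (descending): 543, 534, 502, 446, 442, 391, 325, 308, 308, 308, 283
The 3 values of 308 occupy positions 8–10 → each gets rank 10.
Method 1 values → pooled ranks: 308→10, 308→10, 308→10, 391→6, 442→5, 446→4
Mean rank = (10 + 10 + 10 + 6 + 5 + 4) / 6 = 7.50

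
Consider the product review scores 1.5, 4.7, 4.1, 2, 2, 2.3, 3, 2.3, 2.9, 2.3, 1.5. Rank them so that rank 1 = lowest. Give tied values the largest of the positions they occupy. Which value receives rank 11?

4.7

Sorted (ascending): 1.5, 1.5, 2, 2, 2.3, 2.3, 2.3, 2.9, 3, 4.1, 4.7
The 2 values of 1.5 occupy positions 1–2 → each gets rank 2.
The 2 values of 2 occupy positions 3–4 → each gets rank 4.
The 3 values of 2.3 occupy positions 5–7 → each gets rank 7.
Rank 11 → value 4.7.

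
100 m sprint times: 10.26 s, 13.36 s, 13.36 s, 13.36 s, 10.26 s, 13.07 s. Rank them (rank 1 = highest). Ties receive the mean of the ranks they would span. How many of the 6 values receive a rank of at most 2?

3

Sorted (descending): 13.36, 13.36, 13.36, 13.07, 10.26, 10.26
The 3 values of 13.36 occupy positions 1–3 → average rank 2.
The 2 values of 10.26 occupy positions 5–6 → average rank (5+6)/2 = 5.5.
Ranks ≤ 2: {2, 2, 2} → 3 values.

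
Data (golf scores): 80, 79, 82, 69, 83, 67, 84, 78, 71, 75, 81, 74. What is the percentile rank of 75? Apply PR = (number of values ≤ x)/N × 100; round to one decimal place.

N = 12.
Strictly below 75: 4. Equal to 75: 1.
PR = 5/12 × 100 = 41.7

41.7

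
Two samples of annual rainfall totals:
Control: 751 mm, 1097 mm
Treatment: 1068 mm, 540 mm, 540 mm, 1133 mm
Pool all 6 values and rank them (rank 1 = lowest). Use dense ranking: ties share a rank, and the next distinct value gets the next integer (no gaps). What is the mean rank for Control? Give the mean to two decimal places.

Sorted (ascending): 540, 540, 751, 1068, 1097, 1133
The 2 values of 540 share dense rank 1.
Remaining distinct values take the next consecutive integers.
Control values → pooled ranks: 751→2, 1097→4
Mean rank = (2 + 4) / 2 = 3.00

3.00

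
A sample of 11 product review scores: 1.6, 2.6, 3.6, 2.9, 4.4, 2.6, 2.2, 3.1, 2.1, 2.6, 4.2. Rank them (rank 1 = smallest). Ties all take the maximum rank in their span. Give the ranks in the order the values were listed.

1, 6, 9, 7, 11, 6, 3, 8, 2, 6, 10

Sorted (ascending): 1.6, 2.1, 2.2, 2.6, 2.6, 2.6, 2.9, 3.1, 3.6, 4.2, 4.4
The 3 values of 2.6 occupy positions 4–6 → each gets rank 6.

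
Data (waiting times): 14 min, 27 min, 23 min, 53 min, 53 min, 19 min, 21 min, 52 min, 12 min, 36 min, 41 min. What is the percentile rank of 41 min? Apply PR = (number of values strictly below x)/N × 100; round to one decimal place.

63.6

N = 11.
Strictly below 41: 7. Equal to 41: 1.
PR = 7/11 × 100 = 63.6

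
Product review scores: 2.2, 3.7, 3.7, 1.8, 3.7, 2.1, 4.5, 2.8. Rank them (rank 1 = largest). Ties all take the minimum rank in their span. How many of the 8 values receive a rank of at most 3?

Sorted (descending): 4.5, 3.7, 3.7, 3.7, 2.8, 2.2, 2.1, 1.8
The 3 values of 3.7 occupy positions 2–4 → each gets rank 2.
Ranks ≤ 3: {1, 2, 2, 2} → 4 values.

4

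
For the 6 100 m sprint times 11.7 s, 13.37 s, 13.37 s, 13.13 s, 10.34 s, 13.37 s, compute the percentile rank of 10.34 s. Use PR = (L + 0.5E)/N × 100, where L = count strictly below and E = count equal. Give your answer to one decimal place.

8.3

N = 6.
Strictly below 10.34: 0. Equal to 10.34: 1.
PR = (0 + 0.5·1)/6 × 100 = 8.3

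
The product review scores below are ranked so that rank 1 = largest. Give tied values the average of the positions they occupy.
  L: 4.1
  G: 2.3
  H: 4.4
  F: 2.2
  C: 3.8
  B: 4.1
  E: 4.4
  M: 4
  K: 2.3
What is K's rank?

Sorted (descending): 4.4, 4.4, 4.1, 4.1, 4, 3.8, 2.3, 2.3, 2.2
The 2 values of 4.4 occupy positions 1–2 → average rank (1+2)/2 = 1.5.
The 2 values of 4.1 occupy positions 3–4 → average rank (3+4)/2 = 3.5.
The 2 values of 2.3 occupy positions 7–8 → average rank (7+8)/2 = 7.5.
K has value 2.3 → rank 7.5.

7.5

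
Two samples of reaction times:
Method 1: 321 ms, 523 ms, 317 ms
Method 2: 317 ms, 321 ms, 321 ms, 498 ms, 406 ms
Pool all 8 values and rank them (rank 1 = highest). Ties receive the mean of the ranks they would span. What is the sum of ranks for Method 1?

Sorted (descending): 523, 498, 406, 321, 321, 321, 317, 317
The 3 values of 321 occupy positions 4–6 → average rank 5.
The 2 values of 317 occupy positions 7–8 → average rank (7+8)/2 = 7.5.
Method 1 values → pooled ranks: 321→5, 523→1, 317→7.5
Rank sum = 5 + 1 + 7.5 = 13.5

13.5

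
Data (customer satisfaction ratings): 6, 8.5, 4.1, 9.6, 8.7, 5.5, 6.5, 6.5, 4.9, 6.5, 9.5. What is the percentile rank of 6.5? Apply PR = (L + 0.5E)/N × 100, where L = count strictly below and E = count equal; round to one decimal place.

50.0

N = 11.
Strictly below 6.5: 4. Equal to 6.5: 3.
PR = (4 + 0.5·3)/11 × 100 = 50.0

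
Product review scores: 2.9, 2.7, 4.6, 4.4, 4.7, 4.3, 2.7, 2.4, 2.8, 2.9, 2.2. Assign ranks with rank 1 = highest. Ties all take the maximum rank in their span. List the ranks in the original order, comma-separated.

6, 9, 2, 3, 1, 4, 9, 10, 7, 6, 11

Sorted (descending): 4.7, 4.6, 4.4, 4.3, 2.9, 2.9, 2.8, 2.7, 2.7, 2.4, 2.2
The 2 values of 2.9 occupy positions 5–6 → each gets rank 6.
The 2 values of 2.7 occupy positions 8–9 → each gets rank 9.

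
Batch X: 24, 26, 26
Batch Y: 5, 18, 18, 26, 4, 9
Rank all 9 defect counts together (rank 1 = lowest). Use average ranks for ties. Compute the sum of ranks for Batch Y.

23

Sorted (ascending): 4, 5, 9, 18, 18, 24, 26, 26, 26
The 2 values of 18 occupy positions 4–5 → average rank (4+5)/2 = 4.5.
The 3 values of 26 occupy positions 7–9 → average rank 8.
Batch Y values → pooled ranks: 5→2, 18→4.5, 18→4.5, 26→8, 4→1, 9→3
Rank sum = 2 + 4.5 + 4.5 + 8 + 1 + 3 = 23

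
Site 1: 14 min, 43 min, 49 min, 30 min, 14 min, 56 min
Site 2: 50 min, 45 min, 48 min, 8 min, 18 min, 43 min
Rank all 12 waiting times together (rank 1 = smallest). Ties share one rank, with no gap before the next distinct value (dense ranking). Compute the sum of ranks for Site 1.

Sorted (ascending): 8, 14, 14, 18, 30, 43, 43, 45, 48, 49, 50, 56
The 2 values of 14 share dense rank 2.
The 2 values of 43 share dense rank 5.
Remaining distinct values take the next consecutive integers.
Site 1 values → pooled ranks: 14→2, 43→5, 49→8, 30→4, 14→2, 56→10
Rank sum = 2 + 5 + 8 + 4 + 2 + 10 = 31

31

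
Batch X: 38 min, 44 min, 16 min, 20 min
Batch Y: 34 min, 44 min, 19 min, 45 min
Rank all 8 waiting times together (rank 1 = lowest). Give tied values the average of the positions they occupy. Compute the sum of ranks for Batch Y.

20.5

Sorted (ascending): 16, 19, 20, 34, 38, 44, 44, 45
The 2 values of 44 occupy positions 6–7 → average rank (6+7)/2 = 6.5.
Batch Y values → pooled ranks: 34→4, 44→6.5, 19→2, 45→8
Rank sum = 4 + 6.5 + 2 + 8 = 20.5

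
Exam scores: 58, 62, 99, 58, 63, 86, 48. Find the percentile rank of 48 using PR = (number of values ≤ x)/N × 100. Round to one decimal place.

N = 7.
Strictly below 48: 0. Equal to 48: 1.
PR = 1/7 × 100 = 14.3

14.3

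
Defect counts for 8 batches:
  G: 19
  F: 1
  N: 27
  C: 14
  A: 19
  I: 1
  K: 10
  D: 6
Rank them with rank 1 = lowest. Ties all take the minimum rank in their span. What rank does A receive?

6

Sorted (ascending): 1, 1, 6, 10, 14, 19, 19, 27
The 2 values of 1 occupy positions 1–2 → each gets rank 1.
The 2 values of 19 occupy positions 6–7 → each gets rank 6.
A has value 19 → rank 6.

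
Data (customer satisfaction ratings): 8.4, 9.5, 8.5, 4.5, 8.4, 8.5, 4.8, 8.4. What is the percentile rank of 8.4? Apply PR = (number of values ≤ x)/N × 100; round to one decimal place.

N = 8.
Strictly below 8.4: 2. Equal to 8.4: 3.
PR = 5/8 × 100 = 62.5

62.5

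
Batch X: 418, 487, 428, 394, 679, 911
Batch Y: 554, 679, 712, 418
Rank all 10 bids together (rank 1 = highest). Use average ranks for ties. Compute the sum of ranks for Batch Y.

19

Sorted (descending): 911, 712, 679, 679, 554, 487, 428, 418, 418, 394
The 2 values of 679 occupy positions 3–4 → average rank (3+4)/2 = 3.5.
The 2 values of 418 occupy positions 8–9 → average rank (8+9)/2 = 8.5.
Batch Y values → pooled ranks: 554→5, 679→3.5, 712→2, 418→8.5
Rank sum = 5 + 3.5 + 2 + 8.5 = 19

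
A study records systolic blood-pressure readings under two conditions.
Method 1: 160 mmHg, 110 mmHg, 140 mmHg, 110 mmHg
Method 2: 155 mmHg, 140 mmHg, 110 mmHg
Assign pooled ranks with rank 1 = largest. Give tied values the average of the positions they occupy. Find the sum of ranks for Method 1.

Sorted (descending): 160, 155, 140, 140, 110, 110, 110
The 2 values of 140 occupy positions 3–4 → average rank (3+4)/2 = 3.5.
The 3 values of 110 occupy positions 5–7 → average rank 6.
Method 1 values → pooled ranks: 160→1, 110→6, 140→3.5, 110→6
Rank sum = 1 + 6 + 3.5 + 6 = 16.5

16.5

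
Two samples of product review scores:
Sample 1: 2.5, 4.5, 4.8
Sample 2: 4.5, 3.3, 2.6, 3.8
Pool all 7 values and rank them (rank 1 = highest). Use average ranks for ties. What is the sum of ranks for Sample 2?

17.5

Sorted (descending): 4.8, 4.5, 4.5, 3.8, 3.3, 2.6, 2.5
The 2 values of 4.5 occupy positions 2–3 → average rank (2+3)/2 = 2.5.
Sample 2 values → pooled ranks: 4.5→2.5, 3.3→5, 2.6→6, 3.8→4
Rank sum = 2.5 + 5 + 6 + 4 = 17.5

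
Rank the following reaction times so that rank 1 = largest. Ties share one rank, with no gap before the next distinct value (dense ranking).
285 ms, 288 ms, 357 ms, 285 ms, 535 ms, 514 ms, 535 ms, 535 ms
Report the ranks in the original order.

5, 4, 3, 5, 1, 2, 1, 1

Sorted (descending): 535, 535, 535, 514, 357, 288, 285, 285
The 3 values of 535 share dense rank 1.
The 2 values of 285 share dense rank 5.
Remaining distinct values take the next consecutive integers.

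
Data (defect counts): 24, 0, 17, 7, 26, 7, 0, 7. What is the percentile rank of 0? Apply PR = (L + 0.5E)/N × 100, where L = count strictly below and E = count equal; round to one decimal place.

12.5

N = 8.
Strictly below 0: 0. Equal to 0: 2.
PR = (0 + 0.5·2)/8 × 100 = 12.5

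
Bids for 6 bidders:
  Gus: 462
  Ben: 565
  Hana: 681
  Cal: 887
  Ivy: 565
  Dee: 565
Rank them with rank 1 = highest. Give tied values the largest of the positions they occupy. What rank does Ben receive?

Sorted (descending): 887, 681, 565, 565, 565, 462
The 3 values of 565 occupy positions 3–5 → each gets rank 5.
Ben has value 565 → rank 5.

5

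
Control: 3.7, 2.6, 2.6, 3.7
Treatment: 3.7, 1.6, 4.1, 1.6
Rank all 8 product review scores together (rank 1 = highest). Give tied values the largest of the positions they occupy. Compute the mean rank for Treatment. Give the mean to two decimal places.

5.25

Sorted (descending): 4.1, 3.7, 3.7, 3.7, 2.6, 2.6, 1.6, 1.6
The 3 values of 3.7 occupy positions 2–4 → each gets rank 4.
The 2 values of 2.6 occupy positions 5–6 → each gets rank 6.
The 2 values of 1.6 occupy positions 7–8 → each gets rank 8.
Treatment values → pooled ranks: 3.7→4, 1.6→8, 4.1→1, 1.6→8
Mean rank = (4 + 8 + 1 + 8) / 4 = 5.25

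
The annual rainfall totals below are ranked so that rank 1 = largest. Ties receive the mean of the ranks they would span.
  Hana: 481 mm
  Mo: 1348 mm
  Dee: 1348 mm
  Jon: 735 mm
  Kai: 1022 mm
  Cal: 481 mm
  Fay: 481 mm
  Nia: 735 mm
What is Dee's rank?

Sorted (descending): 1348, 1348, 1022, 735, 735, 481, 481, 481
The 2 values of 1348 occupy positions 1–2 → average rank (1+2)/2 = 1.5.
The 2 values of 735 occupy positions 4–5 → average rank (4+5)/2 = 4.5.
The 3 values of 481 occupy positions 6–8 → average rank 7.
Dee has value 1348 mm → rank 1.5.

1.5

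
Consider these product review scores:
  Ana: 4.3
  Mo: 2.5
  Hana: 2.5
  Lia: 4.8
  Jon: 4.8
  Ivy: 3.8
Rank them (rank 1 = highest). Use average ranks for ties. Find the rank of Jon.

Sorted (descending): 4.8, 4.8, 4.3, 3.8, 2.5, 2.5
The 2 values of 4.8 occupy positions 1–2 → average rank (1+2)/2 = 1.5.
The 2 values of 2.5 occupy positions 5–6 → average rank (5+6)/2 = 5.5.
Jon has value 4.8 → rank 1.5.

1.5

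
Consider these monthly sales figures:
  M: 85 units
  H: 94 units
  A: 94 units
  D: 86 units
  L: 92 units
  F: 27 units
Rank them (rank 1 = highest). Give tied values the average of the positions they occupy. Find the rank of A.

Sorted (descending): 94, 94, 92, 86, 85, 27
The 2 values of 94 occupy positions 1–2 → average rank (1+2)/2 = 1.5.
A has value 94 units → rank 1.5.

1.5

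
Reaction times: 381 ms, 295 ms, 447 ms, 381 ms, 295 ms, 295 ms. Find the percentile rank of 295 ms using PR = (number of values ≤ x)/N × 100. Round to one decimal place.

50.0

N = 6.
Strictly below 295: 0. Equal to 295: 3.
PR = 3/6 × 100 = 50.0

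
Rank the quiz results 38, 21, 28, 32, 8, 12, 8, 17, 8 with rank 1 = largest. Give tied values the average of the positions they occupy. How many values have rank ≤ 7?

6

Sorted (descending): 38, 32, 28, 21, 17, 12, 8, 8, 8
The 3 values of 8 occupy positions 7–9 → average rank 8.
Ranks ≤ 7: {1, 2, 3, 4, 5, 6} → 6 values.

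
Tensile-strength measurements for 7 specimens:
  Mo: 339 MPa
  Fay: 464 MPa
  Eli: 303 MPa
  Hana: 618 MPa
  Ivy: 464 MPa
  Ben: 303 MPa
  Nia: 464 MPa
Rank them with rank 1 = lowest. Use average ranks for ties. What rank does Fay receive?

Sorted (ascending): 303, 303, 339, 464, 464, 464, 618
The 2 values of 303 occupy positions 1–2 → average rank (1+2)/2 = 1.5.
The 3 values of 464 occupy positions 4–6 → average rank 5.
Fay has value 464 MPa → rank 5.

5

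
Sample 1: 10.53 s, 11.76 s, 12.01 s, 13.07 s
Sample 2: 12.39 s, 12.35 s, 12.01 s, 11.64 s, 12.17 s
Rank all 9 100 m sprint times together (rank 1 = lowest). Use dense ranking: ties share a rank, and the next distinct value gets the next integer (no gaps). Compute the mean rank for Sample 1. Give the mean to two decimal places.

4.00

Sorted (ascending): 10.53, 11.64, 11.76, 12.01, 12.01, 12.17, 12.35, 12.39, 13.07
The 2 values of 12.01 share dense rank 4.
Remaining distinct values take the next consecutive integers.
Sample 1 values → pooled ranks: 10.53→1, 11.76→3, 12.01→4, 13.07→8
Mean rank = (1 + 3 + 4 + 8) / 4 = 4.00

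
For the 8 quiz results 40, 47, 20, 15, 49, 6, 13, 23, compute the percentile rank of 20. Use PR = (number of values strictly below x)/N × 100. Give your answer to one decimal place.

N = 8.
Strictly below 20: 3. Equal to 20: 1.
PR = 3/8 × 100 = 37.5

37.5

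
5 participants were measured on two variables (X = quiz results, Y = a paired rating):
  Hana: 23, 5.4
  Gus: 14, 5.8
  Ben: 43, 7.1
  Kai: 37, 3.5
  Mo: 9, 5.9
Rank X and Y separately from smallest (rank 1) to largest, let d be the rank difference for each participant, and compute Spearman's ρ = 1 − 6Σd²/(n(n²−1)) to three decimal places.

Ranks of variable 1: 3, 2, 5, 4, 1
Ranks of variable 2: 2, 3, 5, 1, 4
d = r₁ − r₂: 1, -1, 0, 3, -3
d²: 1, 1, 0, 9, 9; Σd² = 20
ρ = 1 − 6·20/(5·24) = 1 − 120/120 = 0.000

0.000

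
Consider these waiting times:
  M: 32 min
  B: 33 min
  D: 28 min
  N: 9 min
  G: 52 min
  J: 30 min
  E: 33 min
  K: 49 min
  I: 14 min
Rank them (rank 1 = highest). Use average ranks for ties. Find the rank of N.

9

Sorted (descending): 52, 49, 33, 33, 32, 30, 28, 14, 9
The 2 values of 33 occupy positions 3–4 → average rank (3+4)/2 = 3.5.
N has value 9 min → rank 9.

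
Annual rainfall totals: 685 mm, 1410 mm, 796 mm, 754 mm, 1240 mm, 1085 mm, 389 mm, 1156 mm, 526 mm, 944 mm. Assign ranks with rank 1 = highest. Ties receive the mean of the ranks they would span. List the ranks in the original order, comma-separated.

8, 1, 6, 7, 2, 4, 10, 3, 9, 5

Sorted (descending): 1410, 1240, 1156, 1085, 944, 796, 754, 685, 526, 389
No ties — each value takes its position as its rank.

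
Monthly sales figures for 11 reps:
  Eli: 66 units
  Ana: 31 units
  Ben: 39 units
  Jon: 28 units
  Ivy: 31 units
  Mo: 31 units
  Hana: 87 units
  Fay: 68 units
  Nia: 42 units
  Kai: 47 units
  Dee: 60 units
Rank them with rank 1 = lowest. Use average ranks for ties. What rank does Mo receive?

3

Sorted (ascending): 28, 31, 31, 31, 39, 42, 47, 60, 66, 68, 87
The 3 values of 31 occupy positions 2–4 → average rank 3.
Mo has value 31 units → rank 3.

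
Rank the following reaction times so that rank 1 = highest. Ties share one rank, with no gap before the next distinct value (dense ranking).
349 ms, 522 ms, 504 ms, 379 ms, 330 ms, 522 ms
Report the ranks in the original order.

4, 1, 2, 3, 5, 1

Sorted (descending): 522, 522, 504, 379, 349, 330
The 2 values of 522 share dense rank 1.
Remaining distinct values take the next consecutive integers.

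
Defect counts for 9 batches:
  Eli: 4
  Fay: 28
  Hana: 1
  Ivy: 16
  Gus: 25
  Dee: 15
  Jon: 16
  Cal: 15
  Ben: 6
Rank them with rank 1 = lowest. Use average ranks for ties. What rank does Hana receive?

Sorted (ascending): 1, 4, 6, 15, 15, 16, 16, 25, 28
The 2 values of 15 occupy positions 4–5 → average rank (4+5)/2 = 4.5.
The 2 values of 16 occupy positions 6–7 → average rank (6+7)/2 = 6.5.
Hana has value 1 → rank 1.

1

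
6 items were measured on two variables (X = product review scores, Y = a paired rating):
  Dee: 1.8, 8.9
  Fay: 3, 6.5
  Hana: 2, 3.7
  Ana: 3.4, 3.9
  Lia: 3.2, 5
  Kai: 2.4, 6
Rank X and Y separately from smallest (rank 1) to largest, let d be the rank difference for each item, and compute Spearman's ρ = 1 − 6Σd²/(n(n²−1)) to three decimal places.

-0.371

Ranks of variable 1: 1, 4, 2, 6, 5, 3
Ranks of variable 2: 6, 5, 1, 2, 3, 4
d = r₁ − r₂: -5, -1, 1, 4, 2, -1
d²: 25, 1, 1, 16, 4, 1; Σd² = 48
ρ = 1 − 6·48/(6·35) = 1 − 288/210 = -0.371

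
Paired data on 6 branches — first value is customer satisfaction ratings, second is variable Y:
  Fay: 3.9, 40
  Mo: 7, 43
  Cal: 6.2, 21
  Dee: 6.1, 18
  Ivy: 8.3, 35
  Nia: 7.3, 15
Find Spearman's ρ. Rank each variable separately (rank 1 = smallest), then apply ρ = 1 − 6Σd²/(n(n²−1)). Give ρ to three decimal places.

-0.143

Ranks of variable 1: 1, 4, 3, 2, 6, 5
Ranks of variable 2: 5, 6, 3, 2, 4, 1
d = r₁ − r₂: -4, -2, 0, 0, 2, 4
d²: 16, 4, 0, 0, 4, 16; Σd² = 40
ρ = 1 − 6·40/(6·35) = 1 − 240/210 = -0.143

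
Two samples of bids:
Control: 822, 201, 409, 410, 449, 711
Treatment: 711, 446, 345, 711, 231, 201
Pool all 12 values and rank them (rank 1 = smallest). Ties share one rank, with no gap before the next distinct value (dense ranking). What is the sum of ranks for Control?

Sorted (ascending): 201, 201, 231, 345, 409, 410, 446, 449, 711, 711, 711, 822
The 2 values of 201 share dense rank 1.
The 3 values of 711 share dense rank 8.
Remaining distinct values take the next consecutive integers.
Control values → pooled ranks: 822→9, 201→1, 409→4, 410→5, 449→7, 711→8
Rank sum = 9 + 1 + 4 + 5 + 7 + 8 = 34

34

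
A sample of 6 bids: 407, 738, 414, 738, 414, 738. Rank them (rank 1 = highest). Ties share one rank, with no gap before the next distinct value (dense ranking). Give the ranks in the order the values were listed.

3, 1, 2, 1, 2, 1

Sorted (descending): 738, 738, 738, 414, 414, 407
The 3 values of 738 share dense rank 1.
The 2 values of 414 share dense rank 2.
Remaining distinct values take the next consecutive integers.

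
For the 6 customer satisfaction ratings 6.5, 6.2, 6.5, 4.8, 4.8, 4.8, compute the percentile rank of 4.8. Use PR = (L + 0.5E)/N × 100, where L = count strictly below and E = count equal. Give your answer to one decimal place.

N = 6.
Strictly below 4.8: 0. Equal to 4.8: 3.
PR = (0 + 0.5·3)/6 × 100 = 25.0

25.0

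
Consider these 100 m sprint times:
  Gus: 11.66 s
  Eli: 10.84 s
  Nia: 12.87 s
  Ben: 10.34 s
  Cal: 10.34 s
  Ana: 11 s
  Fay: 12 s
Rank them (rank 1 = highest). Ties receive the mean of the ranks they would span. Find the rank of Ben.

6.5

Sorted (descending): 12.87, 12, 11.66, 11, 10.84, 10.34, 10.34
The 2 values of 10.34 occupy positions 6–7 → average rank (6+7)/2 = 6.5.
Ben has value 10.34 s → rank 6.5.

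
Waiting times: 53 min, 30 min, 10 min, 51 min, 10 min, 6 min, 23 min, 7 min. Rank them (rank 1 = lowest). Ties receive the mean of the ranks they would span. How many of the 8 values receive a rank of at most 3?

Sorted (ascending): 6, 7, 10, 10, 23, 30, 51, 53
The 2 values of 10 occupy positions 3–4 → average rank (3+4)/2 = 3.5.
Ranks ≤ 3: {1, 2} → 2 values.

2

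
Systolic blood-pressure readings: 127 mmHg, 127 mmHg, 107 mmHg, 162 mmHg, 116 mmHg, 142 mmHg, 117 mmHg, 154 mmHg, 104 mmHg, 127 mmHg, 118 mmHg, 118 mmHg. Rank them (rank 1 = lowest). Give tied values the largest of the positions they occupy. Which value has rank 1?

Sorted (ascending): 104, 107, 116, 117, 118, 118, 127, 127, 127, 142, 154, 162
The 2 values of 118 occupy positions 5–6 → each gets rank 6.
The 3 values of 127 occupy positions 7–9 → each gets rank 9.
Rank 1 → value 104.

104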